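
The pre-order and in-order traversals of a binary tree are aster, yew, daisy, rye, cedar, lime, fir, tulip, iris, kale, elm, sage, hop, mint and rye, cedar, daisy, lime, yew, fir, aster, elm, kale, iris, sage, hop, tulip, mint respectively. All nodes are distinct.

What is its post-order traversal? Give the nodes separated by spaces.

The first element of pre-order is the root; it splits in-order into left and right subtrees.
Root aster: left subtree has 6 nodes {rye, cedar, daisy, lime, yew, fir}, right has 7 {elm, kale, iris, sage, hop, tulip, mint}.
  Root yew: left subtree has 4 nodes {rye, cedar, daisy, lime}, right has 1 {fir}.
    Root daisy: left subtree has 2 nodes {rye, cedar}, right has 1 {lime}.
      Root rye: left subtree has 0 nodes { }, right has 1 {cedar}.
  Root tulip: left subtree has 5 nodes {elm, kale, iris, sage, hop}, right has 1 {mint}.
    Root iris: left subtree has 2 nodes {elm, kale}, right has 2 {sage, hop}.
      Root kale: left subtree has 1 node {elm}, right has 0 { }.
      Root sage: left subtree has 0 nodes { }, right has 1 {hop}.

cedar rye lime daisy fir yew elm kale hop sage iris mint tulip aster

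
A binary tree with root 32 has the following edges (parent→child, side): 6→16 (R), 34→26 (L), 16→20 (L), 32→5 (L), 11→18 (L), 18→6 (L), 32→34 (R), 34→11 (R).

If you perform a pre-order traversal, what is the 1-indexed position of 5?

Pre-order visits the node, then its left subtree, then its right subtree.
Visit 32.
At 32: go left to 5.
  5 is a leaf — visit 5.
At 32: go right to 34.
  Visit 34.
  At 34: go left to 26.
    26 is a leaf — visit 26.
  At 34: go right to 11.
    Visit 11.
    At 11: go left to 18.
      Visit 18.
      At 18: go left to 6.
        Visit 6.
        At 6: no left child.
        At 6: go right to 16.
          Visit 16.
          At 16: go left to 20.
            20 is a leaf — visit 20.
          At 16: no right child.
      At 18: no right child.
    At 11: no right child.
Full pre-order sequence: 32, 5, 34, 26, 11, 18, 6, 16, 20.

2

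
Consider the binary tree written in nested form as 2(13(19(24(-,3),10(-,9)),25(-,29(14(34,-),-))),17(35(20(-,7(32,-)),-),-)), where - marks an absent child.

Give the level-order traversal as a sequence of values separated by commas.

Level-order visits nodes level by level from the root, left to right within each level.
Level 0: 2
Level 1: 13, 17
Level 2: 19, 25, 35
Level 3: 24, 10, 29, 20
Level 4: 3, 9, 14, 7
Level 5: 34, 32

2, 13, 17, 19, 25, 35, 24, 10, 29, 20, 3, 9, 14, 7, 34, 32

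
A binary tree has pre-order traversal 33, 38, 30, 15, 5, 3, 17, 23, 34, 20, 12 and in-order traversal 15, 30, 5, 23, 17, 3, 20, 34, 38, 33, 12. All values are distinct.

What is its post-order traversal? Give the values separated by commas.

15, 23, 17, 20, 34, 3, 5, 30, 38, 12, 33

The first element of pre-order is the root; it splits in-order into left and right subtrees.
Root 33: left subtree has 9 nodes {15, 30, 5, 23, 17, 3, 20, 34, 38}, right has 1 {12}.
  Root 38: left subtree has 8 nodes {15, 30, 5, 23, 17, 3, 20, 34}, right has 0 { }.
    Root 30: left subtree has 1 node {15}, right has 6 {5, 23, 17, 3, 20, 34}.
      Root 5: left subtree has 0 nodes { }, right has 5 {23, 17, 3, 20, 34}.
        Root 3: left subtree has 2 nodes {23, 17}, right has 2 {20, 34}.
          Root 17: left subtree has 1 node {23}, right has 0 { }.
          Root 34: left subtree has 1 node {20}, right has 0 { }.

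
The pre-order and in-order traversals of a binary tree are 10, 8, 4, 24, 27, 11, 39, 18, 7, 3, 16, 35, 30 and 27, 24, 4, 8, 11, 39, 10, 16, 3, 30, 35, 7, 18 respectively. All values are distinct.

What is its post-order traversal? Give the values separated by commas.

27, 24, 4, 39, 11, 8, 16, 30, 35, 3, 7, 18, 10

The first element of pre-order is the root; it splits in-order into left and right subtrees.
Root 10: left subtree has 6 nodes {27, 24, 4, 8, 11, 39}, right has 6 {16, 3, 30, 35, 7, 18}.
  Root 8: left subtree has 3 nodes {27, 24, 4}, right has 2 {11, 39}.
    Root 4: left subtree has 2 nodes {27, 24}, right has 0 { }.
      Root 24: left subtree has 1 node {27}, right has 0 { }.
    Root 11: left subtree has 0 nodes { }, right has 1 {39}.
  Root 18: left subtree has 5 nodes {16, 3, 30, 35, 7}, right has 0 { }.
    Root 7: left subtree has 4 nodes {16, 3, 30, 35}, right has 0 { }.
      Root 3: left subtree has 1 node {16}, right has 2 {30, 35}.
        Root 35: left subtree has 1 node {30}, right has 0 { }.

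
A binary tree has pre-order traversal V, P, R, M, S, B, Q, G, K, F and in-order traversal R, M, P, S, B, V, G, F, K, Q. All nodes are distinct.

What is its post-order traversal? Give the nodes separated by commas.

The first element of pre-order is the root; it splits in-order into left and right subtrees.
Root V: left subtree has 5 nodes {R, M, P, S, B}, right has 4 {G, F, K, Q}.
  Root P: left subtree has 2 nodes {R, M}, right has 2 {S, B}.
    Root R: left subtree has 0 nodes { }, right has 1 {M}.
    Root S: left subtree has 0 nodes { }, right has 1 {B}.
  Root Q: left subtree has 3 nodes {G, F, K}, right has 0 { }.
    Root G: left subtree has 0 nodes { }, right has 2 {F, K}.
      Root K: left subtree has 1 node {F}, right has 0 { }.

M, R, B, S, P, F, K, G, Q, V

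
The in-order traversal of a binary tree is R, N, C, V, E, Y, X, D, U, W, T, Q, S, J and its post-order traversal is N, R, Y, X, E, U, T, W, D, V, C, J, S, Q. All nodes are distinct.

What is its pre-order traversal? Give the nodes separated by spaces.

The last element of post-order is the root; it splits in-order into left and right subtrees.
Root Q: left subtree has 11 nodes {R, N, C, V, E, Y, X, D, U, W, T}, right has 2 {S, J}.
  Root C: left subtree has 2 nodes {R, N}, right has 8 {V, E, Y, X, D, U, W, T}.
    Root R: left subtree has 0 nodes { }, right has 1 {N}.
    Root V: left subtree has 0 nodes { }, right has 7 {E, Y, X, D, U, W, T}.
      Root D: left subtree has 3 nodes {E, Y, X}, right has 3 {U, W, T}.
        Root E: left subtree has 0 nodes { }, right has 2 {Y, X}.
          Root X: left subtree has 1 node {Y}, right has 0 { }.
        Root W: left subtree has 1 node {U}, right has 1 {T}.
  Root S: left subtree has 0 nodes { }, right has 1 {J}.

Q C R N V D E X Y W U T S J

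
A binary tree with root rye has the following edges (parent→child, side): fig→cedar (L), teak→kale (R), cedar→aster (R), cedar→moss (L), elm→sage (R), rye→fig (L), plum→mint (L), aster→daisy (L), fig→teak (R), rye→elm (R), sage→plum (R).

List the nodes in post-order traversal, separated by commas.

moss, daisy, aster, cedar, kale, teak, fig, mint, plum, sage, elm, rye

Post-order visits the left subtree, then the right subtree, then the node.
At rye: go left to fig.
  At fig: go left to cedar.
    At cedar: go left to moss.
      moss is a leaf — visit moss.
    At cedar: go right to aster.
      At aster: go left to daisy.
        daisy is a leaf — visit daisy.
      At aster: no right child.
      Visit aster.
    Visit cedar.
  At fig: go right to teak.
    At teak: no left child.
    At teak: go right to kale.
      kale is a leaf — visit kale.
    Visit teak.
  Visit fig.
At rye: go right to elm.
  At elm: no left child.
  At elm: go right to sage.
    At sage: no left child.
    At sage: go right to plum.
      At plum: go left to mint.
        mint is a leaf — visit mint.
      At plum: no right child.
      Visit plum.
    Visit sage.
  Visit elm.
Visit rye.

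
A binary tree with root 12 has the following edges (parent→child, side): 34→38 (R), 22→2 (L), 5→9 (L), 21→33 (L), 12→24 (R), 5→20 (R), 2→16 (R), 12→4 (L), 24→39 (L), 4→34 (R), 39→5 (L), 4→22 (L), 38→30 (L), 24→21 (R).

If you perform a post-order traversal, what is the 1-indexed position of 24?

Post-order visits the left subtree, then the right subtree, then the node.
At 12: go left to 4.
  At 4: go left to 22.
    At 22: go left to 2.
      At 2: no left child.
      At 2: go right to 16.
        16 is a leaf — visit 16.
      Visit 2.
    At 22: no right child.
    Visit 22.
  At 4: go right to 34.
    At 34: no left child.
    At 34: go right to 38.
      At 38: go left to 30.
        30 is a leaf — visit 30.
      At 38: no right child.
      Visit 38.
    Visit 34.
  Visit 4.
At 12: go right to 24.
  At 24: go left to 39.
    At 39: go left to 5.
      At 5: go left to 9.
        9 is a leaf — visit 9.
      At 5: go right to 20.
        20 is a leaf — visit 20.
      Visit 5.
    At 39: no right child.
    Visit 39.
  At 24: go right to 21.
    At 21: go left to 33.
      33 is a leaf — visit 33.
    At 21: no right child.
    Visit 21.
  Visit 24.
Visit 12.
Full post-order sequence: 16, 2, 22, 30, 38, 34, 4, 9, 20, 5, 39, 33, 21, 24, 12.

14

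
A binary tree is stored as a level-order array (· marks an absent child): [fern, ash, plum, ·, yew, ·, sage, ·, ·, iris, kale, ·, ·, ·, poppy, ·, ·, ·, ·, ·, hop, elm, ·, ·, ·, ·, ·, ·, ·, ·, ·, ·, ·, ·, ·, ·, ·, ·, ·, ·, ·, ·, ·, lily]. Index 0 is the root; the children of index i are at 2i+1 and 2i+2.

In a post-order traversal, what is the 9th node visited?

Post-order visits the left subtree, then the right subtree, then the node.
At fern: go left to ash.
  At ash: no left child.
  At ash: go right to yew.
    At yew: go left to iris.
      At iris: no left child.
      At iris: go right to hop.
        hop is a leaf — visit hop.
      Visit iris.
    At yew: go right to kale.
      At kale: go left to elm.
        At elm: go left to lily.
          lily is a leaf — visit lily.
        At elm: no right child.
        Visit elm.
      At kale: no right child.
      Visit kale.
    Visit yew.
  Visit ash.
At fern: go right to plum.
  At plum: no left child.
  At plum: go right to sage.
    At sage: no left child.
    At sage: go right to poppy.
      poppy is a leaf — visit poppy.
    Visit sage.
  Visit plum.
Visit fern.
Full post-order sequence: hop, iris, lily, elm, kale, yew, ash, poppy, sage, plum, fern.

sage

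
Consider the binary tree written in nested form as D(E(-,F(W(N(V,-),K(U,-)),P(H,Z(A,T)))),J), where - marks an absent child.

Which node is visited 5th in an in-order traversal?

U

In-order visits the left subtree, then the node, then the right subtree.
At D: go left to E.
  At E: no left child.
  Visit E.
  At E: go right to F.
    At F: go left to W.
      At W: go left to N.
        At N: go left to V.
          V is a leaf — visit V.
        Visit N.
        At N: no right child.
      Visit W.
      At W: go right to K.
        At K: go left to U.
          U is a leaf — visit U.
        Visit K.
        At K: no right child.
    Visit F.
    At F: go right to P.
      At P: go left to H.
        H is a leaf — visit H.
      Visit P.
      At P: go right to Z.
        At Z: go left to A.
          A is a leaf — visit A.
        Visit Z.
        At Z: go right to T.
          T is a leaf — visit T.
Visit D.
At D: go right to J.
  J is a leaf — visit J.
Full in-order sequence: E, V, N, W, U, K, F, H, P, A, Z, T, D, J.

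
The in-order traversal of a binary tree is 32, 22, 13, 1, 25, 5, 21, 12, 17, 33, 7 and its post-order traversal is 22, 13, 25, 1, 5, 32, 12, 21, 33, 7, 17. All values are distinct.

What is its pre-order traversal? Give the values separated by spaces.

The last element of post-order is the root; it splits in-order into left and right subtrees.
Root 17: left subtree has 8 nodes {32, 22, 13, 1, 25, 5, 21, 12}, right has 2 {33, 7}.
  Root 21: left subtree has 6 nodes {32, 22, 13, 1, 25, 5}, right has 1 {12}.
    Root 32: left subtree has 0 nodes { }, right has 5 {22, 13, 1, 25, 5}.
      Root 5: left subtree has 4 nodes {22, 13, 1, 25}, right has 0 { }.
        Root 1: left subtree has 2 nodes {22, 13}, right has 1 {25}.
          Root 13: left subtree has 1 node {22}, right has 0 { }.
  Root 7: left subtree has 1 node {33}, right has 0 { }.

17 21 32 5 1 13 22 25 12 7 33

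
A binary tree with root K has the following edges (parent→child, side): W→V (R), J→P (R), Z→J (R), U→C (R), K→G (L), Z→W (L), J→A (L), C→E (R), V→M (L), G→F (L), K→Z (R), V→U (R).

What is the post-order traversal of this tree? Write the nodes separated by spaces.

Post-order visits the left subtree, then the right subtree, then the node.
At K: go left to G.
  At G: go left to F.
    F is a leaf — visit F.
  At G: no right child.
  Visit G.
At K: go right to Z.
  At Z: go left to W.
    At W: no left child.
    At W: go right to V.
      At V: go left to M.
        M is a leaf — visit M.
      At V: go right to U.
        At U: no left child.
        At U: go right to C.
          At C: no left child.
          At C: go right to E.
            E is a leaf — visit E.
          Visit C.
        Visit U.
      Visit V.
    Visit W.
  At Z: go right to J.
    At J: go left to A.
      A is a leaf — visit A.
    At J: go right to P.
      P is a leaf — visit P.
    Visit J.
  Visit Z.
Visit K.

F G M E C U V W A P J Z K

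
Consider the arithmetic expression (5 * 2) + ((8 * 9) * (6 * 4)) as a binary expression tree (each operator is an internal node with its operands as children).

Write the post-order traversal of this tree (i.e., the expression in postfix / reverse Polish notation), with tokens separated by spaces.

Post-order on an expression tree gives postfix notation: for each operator, emit left operand, right operand, then the operator.

5 2 * 8 9 * 6 4 * * +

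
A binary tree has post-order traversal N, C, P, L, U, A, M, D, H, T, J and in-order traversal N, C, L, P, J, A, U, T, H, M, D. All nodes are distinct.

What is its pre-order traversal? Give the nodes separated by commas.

J, L, C, N, P, T, A, U, H, D, M

The last element of post-order is the root; it splits in-order into left and right subtrees.
Root J: left subtree has 4 nodes {N, C, L, P}, right has 6 {A, U, T, H, M, D}.
  Root L: left subtree has 2 nodes {N, C}, right has 1 {P}.
    Root C: left subtree has 1 node {N}, right has 0 { }.
  Root T: left subtree has 2 nodes {A, U}, right has 3 {H, M, D}.
    Root A: left subtree has 0 nodes { }, right has 1 {U}.
    Root H: left subtree has 0 nodes { }, right has 2 {M, D}.
      Root D: left subtree has 1 node {M}, right has 0 { }.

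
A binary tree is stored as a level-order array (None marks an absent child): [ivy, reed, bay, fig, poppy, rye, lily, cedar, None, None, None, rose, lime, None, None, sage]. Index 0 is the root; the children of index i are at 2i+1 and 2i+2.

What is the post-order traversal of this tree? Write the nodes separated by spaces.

sage cedar fig poppy reed rose lime rye lily bay ivy

Post-order visits the left subtree, then the right subtree, then the node.
At ivy: go left to reed.
  At reed: go left to fig.
    At fig: go left to cedar.
      At cedar: go left to sage.
        sage is a leaf — visit sage.
      At cedar: no right child.
      Visit cedar.
    At fig: no right child.
    Visit fig.
  At reed: go right to poppy.
    poppy is a leaf — visit poppy.
  Visit reed.
At ivy: go right to bay.
  At bay: go left to rye.
    At rye: go left to rose.
      rose is a leaf — visit rose.
    At rye: go right to lime.
      lime is a leaf — visit lime.
    Visit rye.
  At bay: go right to lily.
    lily is a leaf — visit lily.
  Visit bay.
Visit ivy.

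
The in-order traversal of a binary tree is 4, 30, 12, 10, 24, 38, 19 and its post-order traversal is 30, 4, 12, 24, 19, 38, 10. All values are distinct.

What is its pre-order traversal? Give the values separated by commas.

The last element of post-order is the root; it splits in-order into left and right subtrees.
Root 10: left subtree has 3 nodes {4, 30, 12}, right has 3 {24, 38, 19}.
  Root 12: left subtree has 2 nodes {4, 30}, right has 0 { }.
    Root 4: left subtree has 0 nodes { }, right has 1 {30}.
  Root 38: left subtree has 1 node {24}, right has 1 {19}.

10, 12, 4, 30, 38, 24, 19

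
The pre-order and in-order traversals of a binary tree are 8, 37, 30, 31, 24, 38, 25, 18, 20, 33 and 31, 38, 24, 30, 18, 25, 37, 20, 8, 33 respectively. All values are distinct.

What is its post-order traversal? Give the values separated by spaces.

38 24 31 18 25 30 20 37 33 8

The first element of pre-order is the root; it splits in-order into left and right subtrees.
Root 8: left subtree has 8 nodes {31, 38, 24, 30, 18, 25, 37, 20}, right has 1 {33}.
  Root 37: left subtree has 6 nodes {31, 38, 24, 30, 18, 25}, right has 1 {20}.
    Root 30: left subtree has 3 nodes {31, 38, 24}, right has 2 {18, 25}.
      Root 31: left subtree has 0 nodes { }, right has 2 {38, 24}.
        Root 24: left subtree has 1 node {38}, right has 0 { }.
      Root 25: left subtree has 1 node {18}, right has 0 { }.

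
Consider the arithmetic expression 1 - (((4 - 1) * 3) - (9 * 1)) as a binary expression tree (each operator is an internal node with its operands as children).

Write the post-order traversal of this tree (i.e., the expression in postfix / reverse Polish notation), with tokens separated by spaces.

Post-order on an expression tree gives postfix notation: for each operator, emit left operand, right operand, then the operator.

1 4 1 - 3 * 9 1 * - -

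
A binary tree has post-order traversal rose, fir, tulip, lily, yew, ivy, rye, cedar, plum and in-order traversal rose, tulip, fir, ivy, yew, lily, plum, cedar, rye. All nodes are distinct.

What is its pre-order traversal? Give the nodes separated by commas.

plum, ivy, tulip, rose, fir, yew, lily, cedar, rye

The last element of post-order is the root; it splits in-order into left and right subtrees.
Root plum: left subtree has 6 nodes {rose, tulip, fir, ivy, yew, lily}, right has 2 {cedar, rye}.
  Root ivy: left subtree has 3 nodes {rose, tulip, fir}, right has 2 {yew, lily}.
    Root tulip: left subtree has 1 node {rose}, right has 1 {fir}.
    Root yew: left subtree has 0 nodes { }, right has 1 {lily}.
  Root cedar: left subtree has 0 nodes { }, right has 1 {rye}.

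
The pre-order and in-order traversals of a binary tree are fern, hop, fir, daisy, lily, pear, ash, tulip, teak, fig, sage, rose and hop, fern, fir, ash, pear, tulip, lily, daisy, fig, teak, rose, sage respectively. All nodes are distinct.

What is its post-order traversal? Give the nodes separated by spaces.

hop ash tulip pear lily fig rose sage teak daisy fir fern

The first element of pre-order is the root; it splits in-order into left and right subtrees.
Root fern: left subtree has 1 node {hop}, right has 10 {fir, ash, pear, tulip, lily, daisy, fig, teak, rose, sage}.
  Root fir: left subtree has 0 nodes { }, right has 9 {ash, pear, tulip, lily, daisy, fig, teak, rose, sage}.
    Root daisy: left subtree has 4 nodes {ash, pear, tulip, lily}, right has 4 {fig, teak, rose, sage}.
      Root lily: left subtree has 3 nodes {ash, pear, tulip}, right has 0 { }.
        Root pear: left subtree has 1 node {ash}, right has 1 {tulip}.
      Root teak: left subtree has 1 node {fig}, right has 2 {rose, sage}.
        Root sage: left subtree has 1 node {rose}, right has 0 { }.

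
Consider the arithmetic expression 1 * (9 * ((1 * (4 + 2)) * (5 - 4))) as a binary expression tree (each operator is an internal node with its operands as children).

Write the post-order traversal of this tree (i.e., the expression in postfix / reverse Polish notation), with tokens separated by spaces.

1 9 1 4 2 + * 5 4 - * * *

Post-order on an expression tree gives postfix notation: for each operator, emit left operand, right operand, then the operator.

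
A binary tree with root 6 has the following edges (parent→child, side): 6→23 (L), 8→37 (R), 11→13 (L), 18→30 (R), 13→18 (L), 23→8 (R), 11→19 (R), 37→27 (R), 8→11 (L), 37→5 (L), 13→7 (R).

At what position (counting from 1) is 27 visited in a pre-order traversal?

12

Pre-order visits the node, then its left subtree, then its right subtree.
Visit 6.
At 6: go left to 23.
  Visit 23.
  At 23: no left child.
  At 23: go right to 8.
    Visit 8.
    At 8: go left to 11.
      Visit 11.
      At 11: go left to 13.
        Visit 13.
        At 13: go left to 18.
          Visit 18.
          At 18: no left child.
          At 18: go right to 30.
            30 is a leaf — visit 30.
        At 13: go right to 7.
          7 is a leaf — visit 7.
      At 11: go right to 19.
        19 is a leaf — visit 19.
    At 8: go right to 37.
      Visit 37.
      At 37: go left to 5.
        5 is a leaf — visit 5.
      At 37: go right to 27.
        27 is a leaf — visit 27.
At 6: no right child.
Full pre-order sequence: 6, 23, 8, 11, 13, 18, 30, 7, 19, 37, 5, 27.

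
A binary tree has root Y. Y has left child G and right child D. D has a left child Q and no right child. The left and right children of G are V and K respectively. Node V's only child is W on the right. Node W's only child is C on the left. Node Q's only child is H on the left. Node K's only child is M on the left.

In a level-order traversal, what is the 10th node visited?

Level-order visits nodes level by level from the root, left to right within each level.
Level 0: Y
Level 1: G, D
Level 2: V, K, Q
Level 3: W, M, H
Level 4: C
Full level-order sequence: Y, G, D, V, K, Q, W, M, H, C.

C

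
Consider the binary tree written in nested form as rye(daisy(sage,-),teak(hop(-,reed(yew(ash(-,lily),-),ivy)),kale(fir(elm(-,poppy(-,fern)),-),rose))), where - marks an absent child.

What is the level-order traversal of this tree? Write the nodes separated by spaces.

Level-order visits nodes level by level from the root, left to right within each level.
Level 0: rye
Level 1: daisy, teak
Level 2: sage, hop, kale
Level 3: reed, fir, rose
Level 4: yew, ivy, elm
Level 5: ash, poppy
Level 6: lily, fern

rye daisy teak sage hop kale reed fir rose yew ivy elm ash poppy lily fern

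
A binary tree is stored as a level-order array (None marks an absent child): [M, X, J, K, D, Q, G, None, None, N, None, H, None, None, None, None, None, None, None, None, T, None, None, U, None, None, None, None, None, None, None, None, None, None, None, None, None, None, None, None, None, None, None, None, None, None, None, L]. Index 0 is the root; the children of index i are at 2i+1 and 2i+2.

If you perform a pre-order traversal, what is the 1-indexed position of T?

Pre-order visits the node, then its left subtree, then its right subtree.
Visit M.
At M: go left to X.
  Visit X.
  At X: go left to K.
    K is a leaf — visit K.
  At X: go right to D.
    Visit D.
    At D: go left to N.
      Visit N.
      At N: no left child.
      At N: go right to T.
        T is a leaf — visit T.
    At D: no right child.
At M: go right to J.
  Visit J.
  At J: go left to Q.
    Visit Q.
    At Q: go left to H.
      Visit H.
      At H: go left to U.
        Visit U.
        At U: go left to L.
          L is a leaf — visit L.
        At U: no right child.
      At H: no right child.
    At Q: no right child.
  At J: go right to G.
    G is a leaf — visit G.
Full pre-order sequence: M, X, K, D, N, T, J, Q, H, U, L, G.

6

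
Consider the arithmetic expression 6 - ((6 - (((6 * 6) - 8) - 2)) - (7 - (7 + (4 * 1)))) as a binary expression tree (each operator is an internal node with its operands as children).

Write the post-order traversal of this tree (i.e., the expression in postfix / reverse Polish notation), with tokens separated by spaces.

6 6 6 6 * 8 - 2 - - 7 7 4 1 * + - - -

Post-order on an expression tree gives postfix notation: for each operator, emit left operand, right operand, then the operator.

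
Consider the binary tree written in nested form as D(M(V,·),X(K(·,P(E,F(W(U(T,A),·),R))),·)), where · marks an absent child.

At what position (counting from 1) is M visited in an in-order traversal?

2

In-order visits the left subtree, then the node, then the right subtree.
At D: go left to M.
  At M: go left to V.
    V is a leaf — visit V.
  Visit M.
  At M: no right child.
Visit D.
At D: go right to X.
  At X: go left to K.
    At K: no left child.
    Visit K.
    At K: go right to P.
      At P: go left to E.
        E is a leaf — visit E.
      Visit P.
      At P: go right to F.
        At F: go left to W.
          At W: go left to U.
            At U: go left to T.
              T is a leaf — visit T.
            Visit U.
            At U: go right to A.
              A is a leaf — visit A.
          Visit W.
          At W: no right child.
        Visit F.
        At F: go right to R.
          R is a leaf — visit R.
  Visit X.
  At X: no right child.
Full in-order sequence: V, M, D, K, E, P, T, U, A, W, F, R, X.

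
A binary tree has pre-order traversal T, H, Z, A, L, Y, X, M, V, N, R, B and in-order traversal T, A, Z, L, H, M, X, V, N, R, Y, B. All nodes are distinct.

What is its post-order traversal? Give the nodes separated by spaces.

The first element of pre-order is the root; it splits in-order into left and right subtrees.
Root T: left subtree has 0 nodes { }, right has 11 {A, Z, L, H, M, X, V, N, R, Y, B}.
  Root H: left subtree has 3 nodes {A, Z, L}, right has 7 {M, X, V, N, R, Y, B}.
    Root Z: left subtree has 1 node {A}, right has 1 {L}.
    Root Y: left subtree has 5 nodes {M, X, V, N, R}, right has 1 {B}.
      Root X: left subtree has 1 node {M}, right has 3 {V, N, R}.
        Root V: left subtree has 0 nodes { }, right has 2 {N, R}.
          Root N: left subtree has 0 nodes { }, right has 1 {R}.

A L Z M R N V X B Y H T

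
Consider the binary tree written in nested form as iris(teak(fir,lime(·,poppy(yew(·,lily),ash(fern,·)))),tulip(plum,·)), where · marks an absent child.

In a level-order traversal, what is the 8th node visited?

Level-order visits nodes level by level from the root, left to right within each level.
Level 0: iris
Level 1: teak, tulip
Level 2: fir, lime, plum
Level 3: poppy
Level 4: yew, ash
Level 5: lily, fern
Full level-order sequence: iris, teak, tulip, fir, lime, plum, poppy, yew, ash, lily, fern.

yew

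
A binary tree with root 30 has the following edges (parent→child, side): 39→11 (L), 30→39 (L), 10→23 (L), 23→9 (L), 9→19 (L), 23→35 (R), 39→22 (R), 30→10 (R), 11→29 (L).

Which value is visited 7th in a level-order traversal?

Level-order visits nodes level by level from the root, left to right within each level.
Level 0: 30
Level 1: 39, 10
Level 2: 11, 22, 23
Level 3: 29, 9, 35
Level 4: 19
Full level-order sequence: 30, 39, 10, 11, 22, 23, 29, 9, 35, 19.

29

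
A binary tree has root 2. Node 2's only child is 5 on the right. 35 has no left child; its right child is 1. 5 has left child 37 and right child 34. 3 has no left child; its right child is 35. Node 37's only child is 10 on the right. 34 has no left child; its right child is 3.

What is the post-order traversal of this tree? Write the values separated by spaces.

Post-order visits the left subtree, then the right subtree, then the node.
At 2: no left child.
At 2: go right to 5.
  At 5: go left to 37.
    At 37: no left child.
    At 37: go right to 10.
      10 is a leaf — visit 10.
    Visit 37.
  At 5: go right to 34.
    At 34: no left child.
    At 34: go right to 3.
      At 3: no left child.
      At 3: go right to 35.
        At 35: no left child.
        At 35: go right to 1.
          1 is a leaf — visit 1.
        Visit 35.
      Visit 3.
    Visit 34.
  Visit 5.
Visit 2.

10 37 1 35 3 34 5 2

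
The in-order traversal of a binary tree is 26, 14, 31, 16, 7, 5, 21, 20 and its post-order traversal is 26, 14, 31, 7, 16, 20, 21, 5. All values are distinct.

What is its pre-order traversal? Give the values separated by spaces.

5 16 31 14 26 7 21 20

The last element of post-order is the root; it splits in-order into left and right subtrees.
Root 5: left subtree has 5 nodes {26, 14, 31, 16, 7}, right has 2 {21, 20}.
  Root 16: left subtree has 3 nodes {26, 14, 31}, right has 1 {7}.
    Root 31: left subtree has 2 nodes {26, 14}, right has 0 { }.
      Root 14: left subtree has 1 node {26}, right has 0 { }.
  Root 21: left subtree has 0 nodes { }, right has 1 {20}.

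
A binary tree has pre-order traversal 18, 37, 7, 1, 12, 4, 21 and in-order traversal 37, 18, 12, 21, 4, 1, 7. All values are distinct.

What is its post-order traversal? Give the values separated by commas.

The first element of pre-order is the root; it splits in-order into left and right subtrees.
Root 18: left subtree has 1 node {37}, right has 5 {12, 21, 4, 1, 7}.
  Root 7: left subtree has 4 nodes {12, 21, 4, 1}, right has 0 { }.
    Root 1: left subtree has 3 nodes {12, 21, 4}, right has 0 { }.
      Root 12: left subtree has 0 nodes { }, right has 2 {21, 4}.
        Root 4: left subtree has 1 node {21}, right has 0 { }.

37, 21, 4, 12, 1, 7, 18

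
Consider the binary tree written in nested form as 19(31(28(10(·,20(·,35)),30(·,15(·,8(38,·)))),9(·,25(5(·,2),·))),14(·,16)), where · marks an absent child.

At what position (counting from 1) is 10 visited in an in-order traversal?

1

In-order visits the left subtree, then the node, then the right subtree.
At 19: go left to 31.
  At 31: go left to 28.
    At 28: go left to 10.
      At 10: no left child.
      Visit 10.
      At 10: go right to 20.
        At 20: no left child.
        Visit 20.
        At 20: go right to 35.
          35 is a leaf — visit 35.
    Visit 28.
    At 28: go right to 30.
      At 30: no left child.
      Visit 30.
      At 30: go right to 15.
        At 15: no left child.
        Visit 15.
        At 15: go right to 8.
          At 8: go left to 38.
            38 is a leaf — visit 38.
          Visit 8.
          At 8: no right child.
  Visit 31.
  At 31: go right to 9.
    At 9: no left child.
    Visit 9.
    At 9: go right to 25.
      At 25: go left to 5.
        At 5: no left child.
        Visit 5.
        At 5: go right to 2.
          2 is a leaf — visit 2.
      Visit 25.
      At 25: no right child.
Visit 19.
At 19: go right to 14.
  At 14: no left child.
  Visit 14.
  At 14: go right to 16.
    16 is a leaf — visit 16.
Full in-order sequence: 10, 20, 35, 28, 30, 15, 38, 8, 31, 9, 5, 2, 25, 19, 14, 16.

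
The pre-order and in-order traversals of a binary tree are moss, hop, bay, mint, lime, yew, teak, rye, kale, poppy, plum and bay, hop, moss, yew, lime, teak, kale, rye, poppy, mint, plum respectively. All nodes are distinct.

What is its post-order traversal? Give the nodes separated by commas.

The first element of pre-order is the root; it splits in-order into left and right subtrees.
Root moss: left subtree has 2 nodes {bay, hop}, right has 8 {yew, lime, teak, kale, rye, poppy, mint, plum}.
  Root hop: left subtree has 1 node {bay}, right has 0 { }.
  Root mint: left subtree has 6 nodes {yew, lime, teak, kale, rye, poppy}, right has 1 {plum}.
    Root lime: left subtree has 1 node {yew}, right has 4 {teak, kale, rye, poppy}.
      Root teak: left subtree has 0 nodes { }, right has 3 {kale, rye, poppy}.
        Root rye: left subtree has 1 node {kale}, right has 1 {poppy}.

bay, hop, yew, kale, poppy, rye, teak, lime, plum, mint, moss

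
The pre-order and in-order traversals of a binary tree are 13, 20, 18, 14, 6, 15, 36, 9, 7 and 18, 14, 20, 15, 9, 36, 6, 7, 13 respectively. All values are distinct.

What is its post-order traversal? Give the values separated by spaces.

14 18 9 36 15 7 6 20 13

The first element of pre-order is the root; it splits in-order into left and right subtrees.
Root 13: left subtree has 8 nodes {18, 14, 20, 15, 9, 36, 6, 7}, right has 0 { }.
  Root 20: left subtree has 2 nodes {18, 14}, right has 5 {15, 9, 36, 6, 7}.
    Root 18: left subtree has 0 nodes { }, right has 1 {14}.
    Root 6: left subtree has 3 nodes {15, 9, 36}, right has 1 {7}.
      Root 15: left subtree has 0 nodes { }, right has 2 {9, 36}.
        Root 36: left subtree has 1 node {9}, right has 0 { }.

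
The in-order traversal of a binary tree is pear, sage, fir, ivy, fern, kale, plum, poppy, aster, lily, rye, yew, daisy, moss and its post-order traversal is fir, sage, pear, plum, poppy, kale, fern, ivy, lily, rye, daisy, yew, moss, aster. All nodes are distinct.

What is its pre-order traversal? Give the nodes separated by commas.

The last element of post-order is the root; it splits in-order into left and right subtrees.
Root aster: left subtree has 8 nodes {pear, sage, fir, ivy, fern, kale, plum, poppy}, right has 5 {lily, rye, yew, daisy, moss}.
  Root ivy: left subtree has 3 nodes {pear, sage, fir}, right has 4 {fern, kale, plum, poppy}.
    Root pear: left subtree has 0 nodes { }, right has 2 {sage, fir}.
      Root sage: left subtree has 0 nodes { }, right has 1 {fir}.
    Root fern: left subtree has 0 nodes { }, right has 3 {kale, plum, poppy}.
      Root kale: left subtree has 0 nodes { }, right has 2 {plum, poppy}.
        Root poppy: left subtree has 1 node {plum}, right has 0 { }.
  Root moss: left subtree has 4 nodes {lily, rye, yew, daisy}, right has 0 { }.
    Root yew: left subtree has 2 nodes {lily, rye}, right has 1 {daisy}.
      Root rye: left subtree has 1 node {lily}, right has 0 { }.

aster, ivy, pear, sage, fir, fern, kale, poppy, plum, moss, yew, rye, lily, daisy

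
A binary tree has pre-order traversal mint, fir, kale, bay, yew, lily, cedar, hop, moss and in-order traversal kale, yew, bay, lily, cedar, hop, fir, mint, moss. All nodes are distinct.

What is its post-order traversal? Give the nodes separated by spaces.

The first element of pre-order is the root; it splits in-order into left and right subtrees.
Root mint: left subtree has 7 nodes {kale, yew, bay, lily, cedar, hop, fir}, right has 1 {moss}.
  Root fir: left subtree has 6 nodes {kale, yew, bay, lily, cedar, hop}, right has 0 { }.
    Root kale: left subtree has 0 nodes { }, right has 5 {yew, bay, lily, cedar, hop}.
      Root bay: left subtree has 1 node {yew}, right has 3 {lily, cedar, hop}.
        Root lily: left subtree has 0 nodes { }, right has 2 {cedar, hop}.
          Root cedar: left subtree has 0 nodes { }, right has 1 {hop}.

yew hop cedar lily bay kale fir moss mint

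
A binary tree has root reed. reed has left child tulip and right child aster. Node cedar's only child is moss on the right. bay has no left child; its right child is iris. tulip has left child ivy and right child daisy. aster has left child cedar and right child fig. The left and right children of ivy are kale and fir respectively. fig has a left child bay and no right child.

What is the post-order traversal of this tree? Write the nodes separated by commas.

kale, fir, ivy, daisy, tulip, moss, cedar, iris, bay, fig, aster, reed

Post-order visits the left subtree, then the right subtree, then the node.
At reed: go left to tulip.
  At tulip: go left to ivy.
    At ivy: go left to kale.
      kale is a leaf — visit kale.
    At ivy: go right to fir.
      fir is a leaf — visit fir.
    Visit ivy.
  At tulip: go right to daisy.
    daisy is a leaf — visit daisy.
  Visit tulip.
At reed: go right to aster.
  At aster: go left to cedar.
    At cedar: no left child.
    At cedar: go right to moss.
      moss is a leaf — visit moss.
    Visit cedar.
  At aster: go right to fig.
    At fig: go left to bay.
      At bay: no left child.
      At bay: go right to iris.
        iris is a leaf — visit iris.
      Visit bay.
    At fig: no right child.
    Visit fig.
  Visit aster.
Visit reed.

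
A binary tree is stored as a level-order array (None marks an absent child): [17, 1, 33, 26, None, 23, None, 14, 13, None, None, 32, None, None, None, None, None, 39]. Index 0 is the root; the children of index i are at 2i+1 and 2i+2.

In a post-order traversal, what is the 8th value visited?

Post-order visits the left subtree, then the right subtree, then the node.
At 17: go left to 1.
  At 1: go left to 26.
    At 26: go left to 14.
      14 is a leaf — visit 14.
    At 26: go right to 13.
      At 13: go left to 39.
        39 is a leaf — visit 39.
      At 13: no right child.
      Visit 13.
    Visit 26.
  At 1: no right child.
  Visit 1.
At 17: go right to 33.
  At 33: go left to 23.
    At 23: go left to 32.
      32 is a leaf — visit 32.
    At 23: no right child.
    Visit 23.
  At 33: no right child.
  Visit 33.
Visit 17.
Full post-order sequence: 14, 39, 13, 26, 1, 32, 23, 33, 17.

33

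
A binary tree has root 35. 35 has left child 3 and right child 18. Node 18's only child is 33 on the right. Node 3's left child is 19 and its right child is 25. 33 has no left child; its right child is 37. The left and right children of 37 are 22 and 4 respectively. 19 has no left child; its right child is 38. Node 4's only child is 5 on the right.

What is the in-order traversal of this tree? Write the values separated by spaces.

19 38 3 25 35 18 33 22 37 4 5

In-order visits the left subtree, then the node, then the right subtree.
At 35: go left to 3.
  At 3: go left to 19.
    At 19: no left child.
    Visit 19.
    At 19: go right to 38.
      38 is a leaf — visit 38.
  Visit 3.
  At 3: go right to 25.
    25 is a leaf — visit 25.
Visit 35.
At 35: go right to 18.
  At 18: no left child.
  Visit 18.
  At 18: go right to 33.
    At 33: no left child.
    Visit 33.
    At 33: go right to 37.
      At 37: go left to 22.
        22 is a leaf — visit 22.
      Visit 37.
      At 37: go right to 4.
        At 4: no left child.
        Visit 4.
        At 4: go right to 5.
          5 is a leaf — visit 5.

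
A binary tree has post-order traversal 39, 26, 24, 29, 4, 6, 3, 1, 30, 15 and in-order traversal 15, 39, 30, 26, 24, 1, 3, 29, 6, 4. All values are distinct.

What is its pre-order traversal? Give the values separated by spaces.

15 30 39 1 24 26 3 6 29 4

The last element of post-order is the root; it splits in-order into left and right subtrees.
Root 15: left subtree has 0 nodes { }, right has 9 {39, 30, 26, 24, 1, 3, 29, 6, 4}.
  Root 30: left subtree has 1 node {39}, right has 7 {26, 24, 1, 3, 29, 6, 4}.
    Root 1: left subtree has 2 nodes {26, 24}, right has 4 {3, 29, 6, 4}.
      Root 24: left subtree has 1 node {26}, right has 0 { }.
      Root 3: left subtree has 0 nodes { }, right has 3 {29, 6, 4}.
        Root 6: left subtree has 1 node {29}, right has 1 {4}.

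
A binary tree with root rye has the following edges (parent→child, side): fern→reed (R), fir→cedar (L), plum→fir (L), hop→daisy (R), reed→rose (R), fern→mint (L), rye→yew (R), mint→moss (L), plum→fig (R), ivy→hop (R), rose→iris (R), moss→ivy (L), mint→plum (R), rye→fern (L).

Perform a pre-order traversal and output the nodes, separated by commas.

rye, fern, mint, moss, ivy, hop, daisy, plum, fir, cedar, fig, reed, rose, iris, yew

Pre-order visits the node, then its left subtree, then its right subtree.
Visit rye.
At rye: go left to fern.
  Visit fern.
  At fern: go left to mint.
    Visit mint.
    At mint: go left to moss.
      Visit moss.
      At moss: go left to ivy.
        Visit ivy.
        At ivy: no left child.
        At ivy: go right to hop.
          Visit hop.
          At hop: no left child.
          At hop: go right to daisy.
            daisy is a leaf — visit daisy.
      At moss: no right child.
    At mint: go right to plum.
      Visit plum.
      At plum: go left to fir.
        Visit fir.
        At fir: go left to cedar.
          cedar is a leaf — visit cedar.
        At fir: no right child.
      At plum: go right to fig.
        fig is a leaf — visit fig.
  At fern: go right to reed.
    Visit reed.
    At reed: no left child.
    At reed: go right to rose.
      Visit rose.
      At rose: no left child.
      At rose: go right to iris.
        iris is a leaf — visit iris.
At rye: go right to yew.
  yew is a leaf — visit yew.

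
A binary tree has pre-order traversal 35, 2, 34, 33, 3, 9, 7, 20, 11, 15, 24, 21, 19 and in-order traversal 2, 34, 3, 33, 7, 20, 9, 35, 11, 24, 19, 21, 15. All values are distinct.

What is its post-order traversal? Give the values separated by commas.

3, 20, 7, 9, 33, 34, 2, 19, 21, 24, 15, 11, 35

The first element of pre-order is the root; it splits in-order into left and right subtrees.
Root 35: left subtree has 7 nodes {2, 34, 3, 33, 7, 20, 9}, right has 5 {11, 24, 19, 21, 15}.
  Root 2: left subtree has 0 nodes { }, right has 6 {34, 3, 33, 7, 20, 9}.
    Root 34: left subtree has 0 nodes { }, right has 5 {3, 33, 7, 20, 9}.
      Root 33: left subtree has 1 node {3}, right has 3 {7, 20, 9}.
        Root 9: left subtree has 2 nodes {7, 20}, right has 0 { }.
          Root 7: left subtree has 0 nodes { }, right has 1 {20}.
  Root 11: left subtree has 0 nodes { }, right has 4 {24, 19, 21, 15}.
    Root 15: left subtree has 3 nodes {24, 19, 21}, right has 0 { }.
      Root 24: left subtree has 0 nodes { }, right has 2 {19, 21}.
        Root 21: left subtree has 1 node {19}, right has 0 { }.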